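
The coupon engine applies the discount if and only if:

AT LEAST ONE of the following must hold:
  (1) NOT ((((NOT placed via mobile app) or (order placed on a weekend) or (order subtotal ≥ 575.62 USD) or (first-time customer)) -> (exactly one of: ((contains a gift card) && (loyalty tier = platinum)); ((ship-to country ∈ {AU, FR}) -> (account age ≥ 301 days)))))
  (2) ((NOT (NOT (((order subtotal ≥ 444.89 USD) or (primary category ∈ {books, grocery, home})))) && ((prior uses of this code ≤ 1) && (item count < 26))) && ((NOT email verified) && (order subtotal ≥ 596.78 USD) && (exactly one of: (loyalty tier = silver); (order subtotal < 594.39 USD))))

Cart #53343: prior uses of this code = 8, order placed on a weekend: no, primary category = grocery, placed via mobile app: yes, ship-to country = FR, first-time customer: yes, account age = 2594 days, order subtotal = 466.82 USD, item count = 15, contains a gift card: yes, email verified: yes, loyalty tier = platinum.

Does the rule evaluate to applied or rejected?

Atomic conditions:
  NOT placed via mobile app: yes → false
  order placed on a weekend: no → false
  order subtotal ≥ 575.62 USD: 466.82 ≥ 575.62 is false
  first-time customer: yes → true
  contains a gift card: yes → true
  loyalty tier = platinum: platinum == platinum is true
  ship-to country ∈ {AU, FR}: FR is in the set → true
  account age ≥ 301 days: 2594 ≥ 301 is true
  order subtotal ≥ 444.89 USD: 466.82 ≥ 444.89 is true
  primary category ∈ {books, grocery, home}: grocery is in the set → true
  prior uses of this code ≤ 1: 8 ≤ 1 is false
  item count < 26: 15 < 26 is true
  NOT email verified: yes → false
  order subtotal ≥ 596.78 USD: 466.82 ≥ 596.78 is false
  loyalty tier = silver: platinum == silver is false
  order subtotal < 594.39 USD: 466.82 < 594.39 is true
Combine:
[1.1.1] false OR false OR false OR true = true
[1.1.2.1] true AND true = true
[1.1.2.2] true → true = true
[1.1.2] exactly-one(true, true) = false
[1.1] true → false = false
[1] NOT false = true
[2.1.1.1.1] true OR true = true
[2.1.1.1] NOT true = false
[2.1.1] NOT false = true
[2.1.2] false AND true = false
[2.1] true AND false = false
[2.2.3] exactly-one(false, true) = true
[2.2] false AND false AND true = false
[2] false AND false = false
[root] true OR false = true
Overall: true → applied

Applied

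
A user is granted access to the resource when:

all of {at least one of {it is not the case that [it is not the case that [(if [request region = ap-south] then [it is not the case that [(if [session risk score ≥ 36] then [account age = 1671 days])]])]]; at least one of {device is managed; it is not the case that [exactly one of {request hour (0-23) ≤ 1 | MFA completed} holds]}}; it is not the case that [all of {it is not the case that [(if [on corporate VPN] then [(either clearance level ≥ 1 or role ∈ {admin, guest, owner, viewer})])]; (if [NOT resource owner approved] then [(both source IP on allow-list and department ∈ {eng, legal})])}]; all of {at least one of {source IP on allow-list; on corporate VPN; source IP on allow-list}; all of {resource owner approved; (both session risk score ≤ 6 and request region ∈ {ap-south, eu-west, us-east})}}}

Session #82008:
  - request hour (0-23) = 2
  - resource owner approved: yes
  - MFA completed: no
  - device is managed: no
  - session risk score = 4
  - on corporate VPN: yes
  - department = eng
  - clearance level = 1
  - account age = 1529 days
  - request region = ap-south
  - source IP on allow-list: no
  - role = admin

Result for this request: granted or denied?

Atomic conditions:
  request region = ap-south: ap-south == ap-south is true
  session risk score ≥ 36: 4 ≥ 36 is false
  account age = 1671 days: 1529 == 1671 is false
  device is managed: no → false
  request hour (0-23) ≤ 1: 2 ≤ 1 is false
  MFA completed: no → false
  on corporate VPN: yes → true
  clearance level ≥ 1: 1 ≥ 1 is true
  role ∈ {admin, guest, owner, viewer}: admin is in the set → true
  NOT resource owner approved: yes → false
  source IP on allow-list: no → false
  department ∈ {eng, legal}: eng is in the set → true
  resource owner approved: yes → true
  session risk score ≤ 6: 4 ≤ 6 is true
  request region ∈ {ap-south, eu-west, us-east}: ap-south is in the set → true
Combine:
[1.1.1.1.2.1] false → false (antecedent false ⇒ implication holds) = true
[1.1.1.1.2] NOT true = false
[1.1.1.1] true → false = false
[1.1.1] NOT false = true
[1.1] NOT true = false
[1.2.2.1] exactly-one(false, false) = false
[1.2.2] NOT false = true
[1.2] false OR true = true
[1] false OR true = true
[2.1.1.1.2] true OR true = true
[2.1.1.1] true → true = true
[2.1.1] NOT true = false
[2.1.2.2] false AND true = false
[2.1.2] false → false (antecedent false ⇒ implication holds) = true
[2.1] false AND true = false
[2] NOT false = true
[3.1] false OR true OR false = true
[3.2.2] true AND true = true
[3.2] true AND true = true
[3] true AND true = true
[root] true AND true AND true = true
Overall: true → granted

Granted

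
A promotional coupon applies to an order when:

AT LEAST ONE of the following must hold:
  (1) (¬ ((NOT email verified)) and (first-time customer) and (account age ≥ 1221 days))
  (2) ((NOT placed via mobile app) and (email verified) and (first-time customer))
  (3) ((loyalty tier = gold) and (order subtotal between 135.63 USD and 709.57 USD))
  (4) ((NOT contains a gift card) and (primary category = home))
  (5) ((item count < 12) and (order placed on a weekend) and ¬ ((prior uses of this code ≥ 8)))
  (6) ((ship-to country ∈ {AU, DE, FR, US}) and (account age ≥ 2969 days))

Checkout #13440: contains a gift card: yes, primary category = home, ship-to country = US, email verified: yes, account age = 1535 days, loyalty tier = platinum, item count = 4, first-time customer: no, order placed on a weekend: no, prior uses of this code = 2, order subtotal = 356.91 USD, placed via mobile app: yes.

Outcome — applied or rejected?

Rejected

Atomic conditions:
  NOT email verified: yes → false
  first-time customer: no → false
  account age ≥ 1221 days: 1535 ≥ 1221 is true
  NOT placed via mobile app: yes → false
  email verified: yes → true
  loyalty tier = gold: platinum == gold is false
  order subtotal between 135.63 USD and 709.57 USD: 356.91 in [135.63, 709.57] is true
  NOT contains a gift card: yes → false
  primary category = home: home == home is true
  item count < 12: 4 < 12 is true
  order placed on a weekend: no → false
  prior uses of this code ≥ 8: 2 ≥ 8 is false
  ship-to country ∈ {AU, DE, FR, US}: US is in the set → true
  account age ≥ 2969 days: 1535 ≥ 2969 is false
Combine:
[1.1] NOT false = true
[1] true AND false AND true = false
[2] false AND true AND false = false
[3] false AND true = false
[4] false AND true = false
[5.3] NOT false = true
[5] true AND false AND true = false
[6] true AND false = false
[root] false OR false OR false OR false OR false OR false = false
Overall: false → rejected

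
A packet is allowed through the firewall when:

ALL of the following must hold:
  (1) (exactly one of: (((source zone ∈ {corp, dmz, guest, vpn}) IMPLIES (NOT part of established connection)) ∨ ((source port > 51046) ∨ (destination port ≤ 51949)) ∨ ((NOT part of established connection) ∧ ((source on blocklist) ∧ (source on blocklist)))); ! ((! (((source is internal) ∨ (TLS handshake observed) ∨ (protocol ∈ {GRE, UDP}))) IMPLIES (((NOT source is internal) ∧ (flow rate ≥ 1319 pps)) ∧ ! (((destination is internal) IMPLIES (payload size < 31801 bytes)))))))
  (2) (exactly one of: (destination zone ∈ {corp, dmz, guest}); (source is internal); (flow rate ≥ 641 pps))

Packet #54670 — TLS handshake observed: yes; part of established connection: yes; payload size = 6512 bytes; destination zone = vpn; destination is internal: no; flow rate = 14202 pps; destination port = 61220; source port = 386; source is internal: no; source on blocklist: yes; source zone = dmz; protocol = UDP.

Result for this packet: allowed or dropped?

Atomic conditions:
  source zone ∈ {corp, dmz, guest, vpn}: dmz is in the set → true
  NOT part of established connection: yes → false
  source port > 51046: 386 > 51046 is false
  destination port ≤ 51949: 61220 ≤ 51949 is false
  source on blocklist: yes → true
  source is internal: no → false
  TLS handshake observed: yes → true
  protocol ∈ {GRE, UDP}: UDP is in the set → true
  NOT source is internal: no → true
  flow rate ≥ 1319 pps: 14202 ≥ 1319 is true
  destination is internal: no → false
  payload size < 31801 bytes: 6512 < 31801 is true
  destination zone ∈ {corp, dmz, guest}: vpn is not in the set → false
  flow rate ≥ 641 pps: 14202 ≥ 641 is true
Combine:
[1.1.1] true → false = false
[1.1.2] false OR false = false
[1.1.3.2] true AND true = true
[1.1.3] false AND true = false
[1.1] false OR false OR false = false
[1.2.1.1.1] false OR true OR true = true
[1.2.1.1] NOT true = false
[1.2.1.2.1] true AND true = true
[1.2.1.2.2.1] false → true (antecedent false ⇒ implication holds) = true
[1.2.1.2.2] NOT true = false
[1.2.1.2] true AND false = false
[1.2.1] false → false (antecedent false ⇒ implication holds) = true
[1.2] NOT true = false
[1] exactly-one(false, false) = false
[2] exactly-one(false, false, true) = true
[root] false AND true = false
Overall: false → dropped

Dropped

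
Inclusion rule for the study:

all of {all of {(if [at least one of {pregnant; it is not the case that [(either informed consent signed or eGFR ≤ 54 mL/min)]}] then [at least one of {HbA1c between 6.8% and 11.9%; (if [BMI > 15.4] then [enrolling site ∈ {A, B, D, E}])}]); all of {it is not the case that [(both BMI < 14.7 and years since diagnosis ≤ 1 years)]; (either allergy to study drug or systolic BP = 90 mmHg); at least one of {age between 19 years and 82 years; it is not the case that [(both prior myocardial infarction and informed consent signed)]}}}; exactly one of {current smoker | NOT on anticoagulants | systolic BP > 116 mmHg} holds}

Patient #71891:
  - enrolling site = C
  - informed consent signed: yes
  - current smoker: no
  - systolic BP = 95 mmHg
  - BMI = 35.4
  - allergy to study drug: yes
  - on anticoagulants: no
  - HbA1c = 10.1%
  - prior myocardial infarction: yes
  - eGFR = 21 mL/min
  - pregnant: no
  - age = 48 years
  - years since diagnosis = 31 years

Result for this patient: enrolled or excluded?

Enrolled

Atomic conditions:
  pregnant: no → false
  informed consent signed: yes → true
  eGFR ≤ 54 mL/min: 21 ≤ 54 is true
  HbA1c between 6.8% and 11.9%: 10.1 in [6.8, 11.9] is true
  BMI > 15.4: 35.4 > 15.4 is true
  enrolling site ∈ {A, B, D, E}: C is not in the set → false
  BMI < 14.7: 35.4 < 14.7 is false
  years since diagnosis ≤ 1 years: 31 ≤ 1 is false
  allergy to study drug: yes → true
  systolic BP = 90 mmHg: 95 == 90 is false
  age between 19 years and 82 years: 48 in [19, 82] is true
  prior myocardial infarction: yes → true
  current smoker: no → false
  NOT on anticoagulants: no → true
  systolic BP > 116 mmHg: 95 > 116 is false
Combine:
[1.1.1.2.1] true OR true = true
[1.1.1.2] NOT true = false
[1.1.1] false OR false = false
[1.1.2.2] true → false = false
[1.1.2] true OR false = true
[1.1] false → true (antecedent false ⇒ implication holds) = true
[1.2.1.1] false AND false = false
[1.2.1] NOT false = true
[1.2.2] true OR false = true
[1.2.3.2.1] true AND true = true
[1.2.3.2] NOT true = false
[1.2.3] true OR false = true
[1.2] true AND true AND true = true
[1] true AND true = true
[2] exactly-one(false, true, false) = true
[root] true AND true = true
Overall: true → enrolled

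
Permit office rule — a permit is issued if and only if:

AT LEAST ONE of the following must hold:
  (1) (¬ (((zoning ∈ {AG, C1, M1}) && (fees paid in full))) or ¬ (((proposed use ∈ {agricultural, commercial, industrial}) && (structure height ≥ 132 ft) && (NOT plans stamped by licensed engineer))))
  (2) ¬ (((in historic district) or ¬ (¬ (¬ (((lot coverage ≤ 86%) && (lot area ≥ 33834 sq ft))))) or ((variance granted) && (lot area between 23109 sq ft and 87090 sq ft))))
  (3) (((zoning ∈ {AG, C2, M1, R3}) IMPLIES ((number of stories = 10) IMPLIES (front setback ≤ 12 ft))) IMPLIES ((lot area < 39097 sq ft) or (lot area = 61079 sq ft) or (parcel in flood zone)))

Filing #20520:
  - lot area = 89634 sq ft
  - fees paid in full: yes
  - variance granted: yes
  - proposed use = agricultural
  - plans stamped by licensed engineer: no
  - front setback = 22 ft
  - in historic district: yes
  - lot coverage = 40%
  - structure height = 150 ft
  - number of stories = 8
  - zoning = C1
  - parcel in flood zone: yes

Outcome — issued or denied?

Atomic conditions:
  zoning ∈ {AG, C1, M1}: C1 is in the set → true
  fees paid in full: yes → true
  proposed use ∈ {agricultural, commercial, industrial}: agricultural is in the set → true
  structure height ≥ 132 ft: 150 ≥ 132 is true
  NOT plans stamped by licensed engineer: no → true
  in historic district: yes → true
  lot coverage ≤ 86%: 40 ≤ 86 is true
  lot area ≥ 33834 sq ft: 89634 ≥ 33834 is true
  variance granted: yes → true
  lot area between 23109 sq ft and 87090 sq ft: 89634 in [23109, 87090] is false
  zoning ∈ {AG, C2, M1, R3}: C1 is not in the set → false
  number of stories = 10: 8 == 10 is false
  front setback ≤ 12 ft: 22 ≤ 12 is false
  lot area < 39097 sq ft: 89634 < 39097 is false
  lot area = 61079 sq ft: 89634 == 61079 is false
  parcel in flood zone: yes → true
Combine:
[1.1.1] true AND true = true
[1.1] NOT true = false
[1.2.1] true AND true AND true = true
[1.2] NOT true = false
[1] false OR false = false
[2.1.2.1.1.1] true AND true = true
[2.1.2.1.1] NOT true = false
[2.1.2.1] NOT false = true
[2.1.2] NOT true = false
[2.1.3] true AND false = false
[2.1] true OR false OR false = true
[2] NOT true = false
[3.1.2] false → false (antecedent false ⇒ implication holds) = true
[3.1] false → true (antecedent false ⇒ implication holds) = true
[3.2] false OR false OR true = true
[3] true → true = true
[root] false OR false OR true = true
Overall: true → issued

Issued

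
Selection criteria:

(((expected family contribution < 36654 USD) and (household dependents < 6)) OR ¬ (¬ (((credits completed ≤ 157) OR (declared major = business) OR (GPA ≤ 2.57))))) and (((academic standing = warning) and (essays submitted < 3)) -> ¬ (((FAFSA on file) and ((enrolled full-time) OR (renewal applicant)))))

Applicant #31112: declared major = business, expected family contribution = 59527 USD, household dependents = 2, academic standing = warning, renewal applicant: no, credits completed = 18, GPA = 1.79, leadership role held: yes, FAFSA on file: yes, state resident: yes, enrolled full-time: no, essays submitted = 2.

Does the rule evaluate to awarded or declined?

Awarded

Atomic conditions:
  expected family contribution < 36654 USD: 59527 < 36654 is false
  household dependents < 6: 2 < 6 is true
  credits completed ≤ 157: 18 ≤ 157 is true
  declared major = business: business == business is true
  GPA ≤ 2.57: 1.79 ≤ 2.57 is true
  academic standing = warning: warning == warning is true
  essays submitted < 3: 2 < 3 is true
  FAFSA on file: yes → true
  enrolled full-time: no → false
  renewal applicant: no → false
Combine:
[1.1] false AND true = false
[1.2.1.1] true OR true OR true = true
[1.2.1] NOT true = false
[1.2] NOT false = true
[1] false OR true = true
[2.1] true AND true = true
[2.2.1.2] false OR false = false
[2.2.1] true AND false = false
[2.2] NOT false = true
[2] true → true = true
[root] true AND true = true
Overall: true → awarded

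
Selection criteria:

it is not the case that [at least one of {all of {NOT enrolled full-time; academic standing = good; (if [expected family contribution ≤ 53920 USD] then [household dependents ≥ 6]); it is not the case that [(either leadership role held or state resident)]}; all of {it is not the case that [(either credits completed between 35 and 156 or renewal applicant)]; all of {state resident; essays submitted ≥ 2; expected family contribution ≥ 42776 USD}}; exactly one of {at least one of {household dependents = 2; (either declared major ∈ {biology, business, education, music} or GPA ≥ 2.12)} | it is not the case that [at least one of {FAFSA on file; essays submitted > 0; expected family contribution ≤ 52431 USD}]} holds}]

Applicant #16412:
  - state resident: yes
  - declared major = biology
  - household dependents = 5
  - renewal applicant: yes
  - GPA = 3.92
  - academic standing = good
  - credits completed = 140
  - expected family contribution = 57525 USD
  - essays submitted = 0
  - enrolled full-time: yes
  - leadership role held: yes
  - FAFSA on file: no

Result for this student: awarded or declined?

Atomic conditions:
  NOT enrolled full-time: yes → false
  academic standing = good: good == good is true
  expected family contribution ≤ 53920 USD: 57525 ≤ 53920 is false
  household dependents ≥ 6: 5 ≥ 6 is false
  leadership role held: yes → true
  state resident: yes → true
  credits completed between 35 and 156: 140 in [35, 156] is true
  renewal applicant: yes → true
  essays submitted ≥ 2: 0 ≥ 2 is false
  expected family contribution ≥ 42776 USD: 57525 ≥ 42776 is true
  household dependents = 2: 5 == 2 is false
  declared major ∈ {biology, business, education, music}: biology is in the set → true
  GPA ≥ 2.12: 3.92 ≥ 2.12 is true
  FAFSA on file: no → false
  essays submitted > 0: 0 > 0 is false
  expected family contribution ≤ 52431 USD: 57525 ≤ 52431 is false
Combine:
[1.1.3] false → false (antecedent false ⇒ implication holds) = true
[1.1.4.1] true OR true = true
[1.1.4] NOT true = false
[1.1] false AND true AND true AND false = false
[1.2.1.1] true OR true = true
[1.2.1] NOT true = false
[1.2.2] true AND false AND true = false
[1.2] false AND false = false
[1.3.1.2] true OR true = true
[1.3.1] false OR true = true
[1.3.2.1] false OR false OR false = false
[1.3.2] NOT false = true
[1.3] exactly-one(true, true) = false
[1] false OR false OR false = false
[root] NOT false = true
Overall: true → awarded

Awarded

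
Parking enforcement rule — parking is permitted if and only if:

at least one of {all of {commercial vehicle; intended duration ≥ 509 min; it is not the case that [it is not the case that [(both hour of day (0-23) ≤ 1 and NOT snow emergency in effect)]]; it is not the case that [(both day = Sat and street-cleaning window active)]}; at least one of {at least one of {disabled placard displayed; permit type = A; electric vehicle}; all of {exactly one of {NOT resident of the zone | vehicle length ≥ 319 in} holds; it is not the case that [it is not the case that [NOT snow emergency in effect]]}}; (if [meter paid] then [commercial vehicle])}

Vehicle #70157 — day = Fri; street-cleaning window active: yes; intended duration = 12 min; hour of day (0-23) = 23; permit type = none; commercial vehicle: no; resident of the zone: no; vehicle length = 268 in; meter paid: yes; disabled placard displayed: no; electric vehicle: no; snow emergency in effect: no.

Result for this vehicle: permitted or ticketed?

Atomic conditions:
  commercial vehicle: no → false
  intended duration ≥ 509 min: 12 ≥ 509 is false
  hour of day (0-23) ≤ 1: 23 ≤ 1 is false
  NOT snow emergency in effect: no → true
  day = Sat: Fri == Sat is false
  street-cleaning window active: yes → true
  disabled placard displayed: no → false
  permit type = A: none == A is false
  electric vehicle: no → false
  NOT resident of the zone: no → true
  vehicle length ≥ 319 in: 268 ≥ 319 is false
  meter paid: yes → true
Combine:
[1.3.1.1] false AND true = false
[1.3.1] NOT false = true
[1.3] NOT true = false
[1.4.1] false AND true = false
[1.4] NOT false = true
[1] false AND false AND false AND true = false
[2.1] false OR false OR false = false
[2.2.1] exactly-one(true, false) = true
[2.2.2.1] NOT true = false
[2.2.2] NOT false = true
[2.2] true AND true = true
[2] false OR true = true
[3] true → false = false
[root] false OR true OR false = true
Overall: true → permitted

Permitted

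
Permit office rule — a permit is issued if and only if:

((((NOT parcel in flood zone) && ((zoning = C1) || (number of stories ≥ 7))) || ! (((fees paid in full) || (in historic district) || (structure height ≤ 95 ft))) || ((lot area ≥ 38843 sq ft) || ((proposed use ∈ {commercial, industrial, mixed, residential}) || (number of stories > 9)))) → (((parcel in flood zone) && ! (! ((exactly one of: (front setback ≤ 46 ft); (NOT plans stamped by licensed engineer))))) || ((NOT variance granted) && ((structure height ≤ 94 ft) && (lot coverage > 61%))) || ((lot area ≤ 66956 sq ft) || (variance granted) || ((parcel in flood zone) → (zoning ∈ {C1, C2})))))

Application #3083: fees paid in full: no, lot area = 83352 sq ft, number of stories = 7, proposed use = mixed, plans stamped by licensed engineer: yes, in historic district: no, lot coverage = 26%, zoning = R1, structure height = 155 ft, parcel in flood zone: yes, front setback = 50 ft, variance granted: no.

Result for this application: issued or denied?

Atomic conditions:
  NOT parcel in flood zone: yes → false
  zoning = C1: R1 == C1 is false
  number of stories ≥ 7: 7 ≥ 7 is true
  fees paid in full: no → false
  in historic district: no → false
  structure height ≤ 95 ft: 155 ≤ 95 is false
  lot area ≥ 38843 sq ft: 83352 ≥ 38843 is true
  proposed use ∈ {commercial, industrial, mixed, residential}: mixed is in the set → true
  number of stories > 9: 7 > 9 is false
  parcel in flood zone: yes → true
  front setback ≤ 46 ft: 50 ≤ 46 is false
  NOT plans stamped by licensed engineer: yes → false
  NOT variance granted: no → true
  structure height ≤ 94 ft: 155 ≤ 94 is false
  lot coverage > 61%: 26 > 61 is false
  lot area ≤ 66956 sq ft: 83352 ≤ 66956 is false
  variance granted: no → false
  zoning ∈ {C1, C2}: R1 is not in the set → false
Combine:
[1.1.2] false OR true = true
[1.1] false AND true = false
[1.2.1] false OR false OR false = false
[1.2] NOT false = true
[1.3.2] true OR false = true
[1.3] true OR true = true
[1] false OR true OR true = true
[2.1.2.1.1] exactly-one(false, false) = false
[2.1.2.1] NOT false = true
[2.1.2] NOT true = false
[2.1] true AND false = false
[2.2.2] false AND false = false
[2.2] true AND false = false
[2.3.3] true → false = false
[2.3] false OR false OR false = false
[2] false OR false OR false = false
[root] true → false = false
Overall: false → denied

Denied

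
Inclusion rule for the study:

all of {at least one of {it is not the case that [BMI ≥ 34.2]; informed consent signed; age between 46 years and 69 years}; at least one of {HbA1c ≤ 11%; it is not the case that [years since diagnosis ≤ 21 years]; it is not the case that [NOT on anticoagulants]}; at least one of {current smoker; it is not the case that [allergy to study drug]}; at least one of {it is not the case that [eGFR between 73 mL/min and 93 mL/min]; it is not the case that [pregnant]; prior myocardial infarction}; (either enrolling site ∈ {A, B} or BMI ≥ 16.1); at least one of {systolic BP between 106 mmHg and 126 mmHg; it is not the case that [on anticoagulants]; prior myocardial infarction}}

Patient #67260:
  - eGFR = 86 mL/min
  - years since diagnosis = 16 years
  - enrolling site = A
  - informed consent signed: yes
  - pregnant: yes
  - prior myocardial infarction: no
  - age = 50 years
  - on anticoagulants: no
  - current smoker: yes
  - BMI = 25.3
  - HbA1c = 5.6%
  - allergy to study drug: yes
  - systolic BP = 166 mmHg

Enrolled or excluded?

Atomic conditions:
  BMI ≥ 34.2: 25.3 ≥ 34.2 is false
  informed consent signed: yes → true
  age between 46 years and 69 years: 50 in [46, 69] is true
  HbA1c ≤ 11%: 5.6 ≤ 11 is true
  years since diagnosis ≤ 21 years: 16 ≤ 21 is true
  NOT on anticoagulants: no → true
  current smoker: yes → true
  allergy to study drug: yes → true
  eGFR between 73 mL/min and 93 mL/min: 86 in [73, 93] is true
  pregnant: yes → true
  prior myocardial infarction: no → false
  enrolling site ∈ {A, B}: A is in the set → true
  BMI ≥ 16.1: 25.3 ≥ 16.1 is true
  systolic BP between 106 mmHg and 126 mmHg: 166 in [106, 126] is false
  on anticoagulants: no → false
Combine:
[1.1] NOT false = true
[1] true OR true OR true = true
[2.2] NOT true = false
[2.3] NOT true = false
[2] true OR false OR false = true
[3.2] NOT true = false
[3] true OR false = true
[4.1] NOT true = false
[4.2] NOT true = false
[4] false OR false OR false = false
[5] true OR true = true
[6.2] NOT false = true
[6] false OR true OR false = true
[root] true AND true AND true AND false AND true AND true = false
Overall: false → excluded

Excluded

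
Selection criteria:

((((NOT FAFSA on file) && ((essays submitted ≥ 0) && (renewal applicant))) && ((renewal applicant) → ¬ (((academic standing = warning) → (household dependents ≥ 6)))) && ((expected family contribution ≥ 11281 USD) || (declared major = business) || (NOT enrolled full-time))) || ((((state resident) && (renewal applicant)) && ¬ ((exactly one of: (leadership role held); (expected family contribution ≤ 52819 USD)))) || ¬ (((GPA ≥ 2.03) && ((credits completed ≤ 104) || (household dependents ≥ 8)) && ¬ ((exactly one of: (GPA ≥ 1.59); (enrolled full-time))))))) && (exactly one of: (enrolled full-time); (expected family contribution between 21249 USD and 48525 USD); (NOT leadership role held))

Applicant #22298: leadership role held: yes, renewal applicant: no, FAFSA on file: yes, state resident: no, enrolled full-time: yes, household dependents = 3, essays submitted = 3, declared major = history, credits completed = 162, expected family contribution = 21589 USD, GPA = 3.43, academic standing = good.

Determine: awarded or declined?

Declined

Atomic conditions:
  NOT FAFSA on file: yes → false
  essays submitted ≥ 0: 3 ≥ 0 is true
  renewal applicant: no → false
  academic standing = warning: good == warning is false
  household dependents ≥ 6: 3 ≥ 6 is false
  expected family contribution ≥ 11281 USD: 21589 ≥ 11281 is true
  declared major = business: history == business is false
  NOT enrolled full-time: yes → false
  state resident: no → false
  leadership role held: yes → true
  expected family contribution ≤ 52819 USD: 21589 ≤ 52819 is true
  GPA ≥ 2.03: 3.43 ≥ 2.03 is true
  credits completed ≤ 104: 162 ≤ 104 is false
  household dependents ≥ 8: 3 ≥ 8 is false
  GPA ≥ 1.59: 3.43 ≥ 1.59 is true
  enrolled full-time: yes → true
  expected family contribution between 21249 USD and 48525 USD: 21589 in [21249, 48525] is true
  NOT leadership role held: yes → false
Combine:
[1.1.1.2] true AND false = false
[1.1.1] false AND false = false
[1.1.2.2.1] false → false (antecedent false ⇒ implication holds) = true
[1.1.2.2] NOT true = false
[1.1.2] false → false (antecedent false ⇒ implication holds) = true
[1.1.3] true OR false OR false = true
[1.1] false AND true AND true = false
[1.2.1.1] false AND false = false
[1.2.1.2.1] exactly-one(true, true) = false
[1.2.1.2] NOT false = true
[1.2.1] false AND true = false
[1.2.2.1.2] false OR false = false
[1.2.2.1.3.1] exactly-one(true, true) = false
[1.2.2.1.3] NOT false = true
[1.2.2.1] true AND false AND true = false
[1.2.2] NOT false = true
[1.2] false OR true = true
[1] false OR true = true
[2] exactly-one(true, true, false) = false
[root] true AND false = false
Overall: false → declined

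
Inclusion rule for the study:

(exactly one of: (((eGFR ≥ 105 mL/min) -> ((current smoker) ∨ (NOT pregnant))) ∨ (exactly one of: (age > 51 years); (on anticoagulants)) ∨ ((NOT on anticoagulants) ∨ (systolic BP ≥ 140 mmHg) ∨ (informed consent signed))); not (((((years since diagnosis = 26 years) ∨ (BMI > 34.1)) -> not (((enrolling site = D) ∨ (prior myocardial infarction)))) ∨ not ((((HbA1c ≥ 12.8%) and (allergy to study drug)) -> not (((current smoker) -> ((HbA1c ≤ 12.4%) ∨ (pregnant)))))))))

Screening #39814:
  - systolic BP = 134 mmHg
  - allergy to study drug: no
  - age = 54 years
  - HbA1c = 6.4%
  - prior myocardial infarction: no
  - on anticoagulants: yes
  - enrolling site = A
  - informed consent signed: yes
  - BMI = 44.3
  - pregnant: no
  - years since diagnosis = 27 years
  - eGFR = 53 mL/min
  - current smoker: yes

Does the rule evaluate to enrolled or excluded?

Enrolled

Atomic conditions:
  eGFR ≥ 105 mL/min: 53 ≥ 105 is false
  current smoker: yes → true
  NOT pregnant: no → true
  age > 51 years: 54 > 51 is true
  on anticoagulants: yes → true
  NOT on anticoagulants: yes → false
  systolic BP ≥ 140 mmHg: 134 ≥ 140 is false
  informed consent signed: yes → true
  years since diagnosis = 26 years: 27 == 26 is false
  BMI > 34.1: 44.3 > 34.1 is true
  enrolling site = D: A == D is false
  prior myocardial infarction: no → false
  HbA1c ≥ 12.8%: 6.4 ≥ 12.8 is false
  allergy to study drug: no → false
  HbA1c ≤ 12.4%: 6.4 ≤ 12.4 is true
  pregnant: no → false
Combine:
[1.1.2] true OR true = true
[1.1] false → true (antecedent false ⇒ implication holds) = true
[1.2] exactly-one(true, true) = false
[1.3] false OR false OR true = true
[1] true OR false OR true = true
[2.1.1.1] false OR true = true
[2.1.1.2.1] false OR false = false
[2.1.1.2] NOT false = true
[2.1.1] true → true = true
[2.1.2.1.1] false AND false = false
[2.1.2.1.2.1.2] true OR false = true
[2.1.2.1.2.1] true → true = true
[2.1.2.1.2] NOT true = false
[2.1.2.1] false → false (antecedent false ⇒ implication holds) = true
[2.1.2] NOT true = false
[2.1] true OR false = true
[2] NOT true = false
[root] exactly-one(true, false) = true
Overall: true → enrolled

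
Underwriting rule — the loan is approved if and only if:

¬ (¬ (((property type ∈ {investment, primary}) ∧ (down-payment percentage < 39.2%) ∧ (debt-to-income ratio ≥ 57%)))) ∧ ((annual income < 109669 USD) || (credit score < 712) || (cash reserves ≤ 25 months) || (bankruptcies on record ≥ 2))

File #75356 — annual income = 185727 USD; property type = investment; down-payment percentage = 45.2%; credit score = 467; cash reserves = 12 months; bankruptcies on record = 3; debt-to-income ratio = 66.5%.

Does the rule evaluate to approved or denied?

Denied

Atomic conditions:
  property type ∈ {investment, primary}: investment is in the set → true
  down-payment percentage < 39.2%: 45.2 < 39.2 is false
  debt-to-income ratio ≥ 57%: 66.5 ≥ 57 is true
  annual income < 109669 USD: 185727 < 109669 is false
  credit score < 712: 467 < 712 is true
  cash reserves ≤ 25 months: 12 ≤ 25 is true
  bankruptcies on record ≥ 2: 3 ≥ 2 is true
Combine:
[1.1.1] true AND false AND true = false
[1.1] NOT false = true
[1] NOT true = false
[2] false OR true OR true OR true = true
[root] false AND true = false
Overall: false → denied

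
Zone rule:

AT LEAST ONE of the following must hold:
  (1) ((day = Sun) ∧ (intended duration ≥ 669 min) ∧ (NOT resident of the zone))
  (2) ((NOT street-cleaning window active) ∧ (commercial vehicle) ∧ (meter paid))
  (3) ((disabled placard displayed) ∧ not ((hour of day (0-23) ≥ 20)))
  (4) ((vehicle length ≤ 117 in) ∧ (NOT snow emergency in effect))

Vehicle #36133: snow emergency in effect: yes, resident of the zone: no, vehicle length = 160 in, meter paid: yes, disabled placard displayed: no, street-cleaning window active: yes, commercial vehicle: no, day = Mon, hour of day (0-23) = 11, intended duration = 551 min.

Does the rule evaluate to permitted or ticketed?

Atomic conditions:
  day = Sun: Mon == Sun is false
  intended duration ≥ 669 min: 551 ≥ 669 is false
  NOT resident of the zone: no → true
  NOT street-cleaning window active: yes → false
  commercial vehicle: no → false
  meter paid: yes → true
  disabled placard displayed: no → false
  hour of day (0-23) ≥ 20: 11 ≥ 20 is false
  vehicle length ≤ 117 in: 160 ≤ 117 is false
  NOT snow emergency in effect: yes → false
Combine:
[1] false AND false AND true = false
[2] false AND false AND true = false
[3.2] NOT false = true
[3] false AND true = false
[4] false AND false = false
[root] false OR false OR false OR false = false
Overall: false → ticketed

Ticketed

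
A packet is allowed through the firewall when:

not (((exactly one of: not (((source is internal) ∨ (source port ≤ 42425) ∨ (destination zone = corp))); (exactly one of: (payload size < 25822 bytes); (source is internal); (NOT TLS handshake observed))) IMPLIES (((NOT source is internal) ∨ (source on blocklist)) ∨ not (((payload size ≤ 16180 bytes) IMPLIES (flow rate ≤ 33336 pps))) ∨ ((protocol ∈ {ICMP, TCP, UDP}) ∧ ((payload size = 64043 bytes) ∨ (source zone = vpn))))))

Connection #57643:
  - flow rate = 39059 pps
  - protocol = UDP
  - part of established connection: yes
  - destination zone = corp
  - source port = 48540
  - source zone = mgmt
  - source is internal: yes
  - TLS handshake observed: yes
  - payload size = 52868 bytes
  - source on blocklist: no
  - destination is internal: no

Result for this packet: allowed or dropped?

Atomic conditions:
  source is internal: yes → true
  source port ≤ 42425: 48540 ≤ 42425 is false
  destination zone = corp: corp == corp is true
  payload size < 25822 bytes: 52868 < 25822 is false
  NOT TLS handshake observed: yes → false
  NOT source is internal: yes → false
  source on blocklist: no → false
  payload size ≤ 16180 bytes: 52868 ≤ 16180 is false
  flow rate ≤ 33336 pps: 39059 ≤ 33336 is false
  protocol ∈ {ICMP, TCP, UDP}: UDP is in the set → true
  payload size = 64043 bytes: 52868 == 64043 is false
  source zone = vpn: mgmt == vpn is false
Combine:
[1.1.1.1] true OR false OR true = true
[1.1.1] NOT true = false
[1.1.2] exactly-one(false, true, false) = true
[1.1] exactly-one(false, true) = true
[1.2.1] false OR false = false
[1.2.2.1] false → false (antecedent false ⇒ implication holds) = true
[1.2.2] NOT true = false
[1.2.3.2] false OR false = false
[1.2.3] true AND false = false
[1.2] false OR false OR false = false
[1] true → false = false
[root] NOT false = true
Overall: true → allowed

Allowed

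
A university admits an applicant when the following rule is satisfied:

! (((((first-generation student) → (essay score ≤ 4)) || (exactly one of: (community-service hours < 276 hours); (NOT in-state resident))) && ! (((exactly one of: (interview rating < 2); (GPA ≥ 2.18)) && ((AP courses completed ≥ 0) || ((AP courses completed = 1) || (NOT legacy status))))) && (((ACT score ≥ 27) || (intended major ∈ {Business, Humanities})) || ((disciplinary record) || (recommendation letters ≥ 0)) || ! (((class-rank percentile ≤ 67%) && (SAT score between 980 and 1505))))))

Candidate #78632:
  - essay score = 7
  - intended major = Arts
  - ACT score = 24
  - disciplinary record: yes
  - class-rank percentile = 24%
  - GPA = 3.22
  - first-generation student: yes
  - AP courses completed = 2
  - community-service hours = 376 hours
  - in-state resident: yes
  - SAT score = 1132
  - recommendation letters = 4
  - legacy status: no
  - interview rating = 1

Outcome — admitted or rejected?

Atomic conditions:
  first-generation student: yes → true
  essay score ≤ 4: 7 ≤ 4 is false
  community-service hours < 276 hours: 376 < 276 is false
  NOT in-state resident: yes → false
  interview rating < 2: 1 < 2 is true
  GPA ≥ 2.18: 3.22 ≥ 2.18 is true
  AP courses completed ≥ 0: 2 ≥ 0 is true
  AP courses completed = 1: 2 == 1 is false
  NOT legacy status: no → true
  ACT score ≥ 27: 24 ≥ 27 is false
  intended major ∈ {Business, Humanities}: Arts is not in the set → false
  disciplinary record: yes → true
  recommendation letters ≥ 0: 4 ≥ 0 is true
  class-rank percentile ≤ 67%: 24 ≤ 67 is true
  SAT score between 980 and 1505: 1132 in [980, 1505] is true
Combine:
[1.1.1] true → false = false
[1.1.2] exactly-one(false, false) = false
[1.1] false OR false = false
[1.2.1.1] exactly-one(true, true) = false
[1.2.1.2.2] false OR true = true
[1.2.1.2] true OR true = true
[1.2.1] false AND true = false
[1.2] NOT false = true
[1.3.1] false OR false = false
[1.3.2] true OR true = true
[1.3.3.1] true AND true = true
[1.3.3] NOT true = false
[1.3] false OR true OR false = true
[1] false AND true AND true = false
[root] NOT false = true
Overall: true → admitted

Admitted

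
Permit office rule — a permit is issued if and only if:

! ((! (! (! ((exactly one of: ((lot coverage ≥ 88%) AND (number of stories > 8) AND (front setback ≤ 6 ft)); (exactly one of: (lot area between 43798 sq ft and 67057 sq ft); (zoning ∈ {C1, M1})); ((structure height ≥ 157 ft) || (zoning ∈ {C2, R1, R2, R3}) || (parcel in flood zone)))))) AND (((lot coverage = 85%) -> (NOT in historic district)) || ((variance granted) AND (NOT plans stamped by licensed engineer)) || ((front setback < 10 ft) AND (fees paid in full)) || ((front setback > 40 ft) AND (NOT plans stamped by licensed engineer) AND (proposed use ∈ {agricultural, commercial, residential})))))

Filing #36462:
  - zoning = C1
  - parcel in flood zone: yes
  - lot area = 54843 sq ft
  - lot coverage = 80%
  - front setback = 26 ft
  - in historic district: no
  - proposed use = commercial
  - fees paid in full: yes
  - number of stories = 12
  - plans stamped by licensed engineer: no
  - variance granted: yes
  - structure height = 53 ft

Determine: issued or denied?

Issued

Atomic conditions:
  lot coverage ≥ 88%: 80 ≥ 88 is false
  number of stories > 8: 12 > 8 is true
  front setback ≤ 6 ft: 26 ≤ 6 is false
  lot area between 43798 sq ft and 67057 sq ft: 54843 in [43798, 67057] is true
  zoning ∈ {C1, M1}: C1 is in the set → true
  structure height ≥ 157 ft: 53 ≥ 157 is false
  zoning ∈ {C2, R1, R2, R3}: C1 is not in the set → false
  parcel in flood zone: yes → true
  lot coverage = 85%: 80 == 85 is false
  NOT in historic district: no → true
  variance granted: yes → true
  NOT plans stamped by licensed engineer: no → true
  front setback < 10 ft: 26 < 10 is false
  fees paid in full: yes → true
  front setback > 40 ft: 26 > 40 is false
  proposed use ∈ {agricultural, commercial, residential}: commercial is in the set → true
Combine:
[1.1.1.1.1.1] false AND true AND false = false
[1.1.1.1.1.2] exactly-one(true, true) = false
[1.1.1.1.1.3] false OR false OR true = true
[1.1.1.1.1] exactly-one(false, false, true) = true
[1.1.1.1] NOT true = false
[1.1.1] NOT false = true
[1.1] NOT true = false
[1.2.1] false → true (antecedent false ⇒ implication holds) = true
[1.2.2] true AND true = true
[1.2.3] false AND true = false
[1.2.4] false AND true AND true = false
[1.2] true OR true OR false OR false = true
[1] false AND true = false
[root] NOT false = true
Overall: true → issued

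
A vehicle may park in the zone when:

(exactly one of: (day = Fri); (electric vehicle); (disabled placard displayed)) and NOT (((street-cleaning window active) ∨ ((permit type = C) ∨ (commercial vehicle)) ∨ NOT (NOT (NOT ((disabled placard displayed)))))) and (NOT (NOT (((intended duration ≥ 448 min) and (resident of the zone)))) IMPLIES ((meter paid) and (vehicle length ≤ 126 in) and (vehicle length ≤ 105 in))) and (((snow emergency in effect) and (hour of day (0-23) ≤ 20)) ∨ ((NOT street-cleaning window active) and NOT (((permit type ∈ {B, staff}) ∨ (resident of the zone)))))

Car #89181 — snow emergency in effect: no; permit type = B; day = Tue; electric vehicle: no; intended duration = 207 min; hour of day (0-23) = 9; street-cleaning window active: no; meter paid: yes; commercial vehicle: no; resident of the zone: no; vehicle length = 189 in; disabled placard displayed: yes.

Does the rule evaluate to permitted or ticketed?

Atomic conditions:
  day = Fri: Tue == Fri is false
  electric vehicle: no → false
  disabled placard displayed: yes → true
  street-cleaning window active: no → false
  permit type = C: B == C is false
  commercial vehicle: no → false
  intended duration ≥ 448 min: 207 ≥ 448 is false
  resident of the zone: no → false
  meter paid: yes → true
  vehicle length ≤ 126 in: 189 ≤ 126 is false
  vehicle length ≤ 105 in: 189 ≤ 105 is false
  snow emergency in effect: no → false
  hour of day (0-23) ≤ 20: 9 ≤ 20 is true
  NOT street-cleaning window active: no → true
  permit type ∈ {B, staff}: B is in the set → true
Combine:
[1] exactly-one(false, false, true) = true
[2.1.2] false OR false = false
[2.1.3.1.1] NOT true = false
[2.1.3.1] NOT false = true
[2.1.3] NOT true = false
[2.1] false OR false OR false = false
[2] NOT false = true
[3.1.1.1] false AND false = false
[3.1.1] NOT false = true
[3.1] NOT true = false
[3.2] true AND false AND false = false
[3] false → false (antecedent false ⇒ implication holds) = true
[4.1] false AND true = false
[4.2.2.1] true OR false = true
[4.2.2] NOT true = false
[4.2] true AND false = false
[4] false OR false = false
[root] true AND true AND true AND false = false
Overall: false → ticketed

Ticketed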